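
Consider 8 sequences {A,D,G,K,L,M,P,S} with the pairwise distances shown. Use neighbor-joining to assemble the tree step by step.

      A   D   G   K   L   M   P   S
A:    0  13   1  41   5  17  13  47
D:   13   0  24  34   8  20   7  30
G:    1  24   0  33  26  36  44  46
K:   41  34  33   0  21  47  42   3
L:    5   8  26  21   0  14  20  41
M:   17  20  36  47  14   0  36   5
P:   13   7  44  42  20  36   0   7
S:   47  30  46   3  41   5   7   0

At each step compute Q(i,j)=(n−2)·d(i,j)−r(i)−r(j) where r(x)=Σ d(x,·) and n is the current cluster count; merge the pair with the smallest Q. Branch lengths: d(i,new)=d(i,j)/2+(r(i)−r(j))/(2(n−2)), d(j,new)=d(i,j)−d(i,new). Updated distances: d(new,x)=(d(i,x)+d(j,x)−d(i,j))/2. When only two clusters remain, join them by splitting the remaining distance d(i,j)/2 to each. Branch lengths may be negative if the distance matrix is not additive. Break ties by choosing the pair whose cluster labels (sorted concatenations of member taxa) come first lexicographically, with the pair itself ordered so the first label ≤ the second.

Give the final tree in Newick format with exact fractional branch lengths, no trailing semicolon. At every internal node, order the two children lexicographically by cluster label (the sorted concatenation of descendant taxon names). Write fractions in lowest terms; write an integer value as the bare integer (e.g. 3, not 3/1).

step 1: merge (K,S) at d=3, Q=-382; branch lengths K→5, S→-2; new cluster KS
  updated: d(A,KS)=85/2, d(D,KS)=61/2, d(G,KS)=38, d(KS,L)=59/2, d(KS,M)=49/2, d(KS,P)=23
step 2: merge (A,G) at d=1, Q=-511/2; branch lengths A→-29/4, G→33/4; new cluster AG
  updated: d(AG,D)=18, d(AG,KS)=159/4, d(AG,L)=15, d(AG,M)=26, d(AG,P)=28
step 3: merge (KS,M) at d=49/2, Q=-679/4; branch lengths KS→499/32, M→285/32; new cluster KMS
  updated: d(AG,KMS)=165/8, d(D,KMS)=13, d(KMS,L)=19/2, d(KMS,P)=69/4
step 4: merge (D,P) at d=7, Q=-389/4; branch lengths D→-7/8, P→63/8; new cluster DP
  updated: d(AG,DP)=39/2, d(DP,KMS)=93/8, d(DP,L)=21/2
step 5: merge (AG,L) at d=15, Q=-481/8; branch lengths AG→401/32, L→79/32; new cluster AGL
  updated: d(AGL,DP)=15/2, d(AGL,KMS)=121/16
step 6: merge (AGL,DP) at d=15/2, Q=-427/16; branch lengths AGL→55/32, DP→185/32; new cluster ADGLP
  updated: d(ADGLP,KMS)=187/32
step 7: merge (ADGLP,KMS) at d=187/32; branch lengths ADGLP→187/64, KMS→187/64; new cluster ADGKLMPS
final tree: ((((A:-29/4,G:33/4):401/32,L:79/32):55/32,(D:-7/8,P:63/8):185/32):187/64,((K:5,S:-2):499/32,M:285/32):187/64)
total length: 2043/32

((((A:-29/4,G:33/4):401/32,L:79/32):55/32,(D:-7/8,P:63/8):185/32):187/64,((K:5,S:-2):499/32,M:285/32):187/64)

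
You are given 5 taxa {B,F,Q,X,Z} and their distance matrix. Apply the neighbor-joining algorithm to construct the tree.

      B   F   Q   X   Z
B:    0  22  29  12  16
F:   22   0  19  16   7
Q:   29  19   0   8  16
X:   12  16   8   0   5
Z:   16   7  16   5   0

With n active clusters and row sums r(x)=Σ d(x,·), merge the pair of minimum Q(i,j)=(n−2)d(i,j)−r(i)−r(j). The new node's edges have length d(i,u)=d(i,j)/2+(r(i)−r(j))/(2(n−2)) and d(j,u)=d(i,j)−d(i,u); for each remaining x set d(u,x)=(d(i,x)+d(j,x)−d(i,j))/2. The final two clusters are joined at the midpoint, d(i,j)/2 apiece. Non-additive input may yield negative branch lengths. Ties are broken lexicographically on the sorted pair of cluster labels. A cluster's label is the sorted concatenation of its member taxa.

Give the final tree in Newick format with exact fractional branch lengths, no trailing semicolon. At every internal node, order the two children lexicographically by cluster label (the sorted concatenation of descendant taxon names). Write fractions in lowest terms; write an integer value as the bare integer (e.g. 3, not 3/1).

(((B:51/4,(Q:55/6,X:-7/6):15/4):11/4,F:27/4):1/8,Z:1/8)

step 1: merge (Q,X) at d=8, Q=-89; branch lengths Q→55/6, X→-7/6; new cluster QX
  updated: d(B,QX)=33/2, d(F,QX)=27/2, d(QX,Z)=13/2
step 2: merge (B,QX) at d=33/2, Q=-58; branch lengths B→51/4, QX→15/4; new cluster BQX
  updated: d(BQX,F)=19/2, d(BQX,Z)=3
step 3: merge (BQX,F) at d=19/2, Q=-39/2; branch lengths BQX→11/4, F→27/4; new cluster BFQX
  updated: d(BFQX,Z)=1/4
step 4: merge (BFQX,Z) at d=1/4; branch lengths BFQX→1/8, Z→1/8; new cluster BFQXZ
final tree: (((B:51/4,(Q:55/6,X:-7/6):15/4):11/4,F:27/4):1/8,Z:1/8)
total length: 137/4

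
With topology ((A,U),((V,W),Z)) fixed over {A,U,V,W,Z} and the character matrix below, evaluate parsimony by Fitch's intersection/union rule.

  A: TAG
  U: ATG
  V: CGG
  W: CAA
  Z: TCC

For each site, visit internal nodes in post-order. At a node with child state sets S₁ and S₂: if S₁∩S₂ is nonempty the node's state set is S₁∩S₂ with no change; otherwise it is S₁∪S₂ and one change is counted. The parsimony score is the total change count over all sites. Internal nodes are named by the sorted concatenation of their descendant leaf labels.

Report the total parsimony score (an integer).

7

AU@0: {T} ∪ {A} = {A,T} (union, +1)
VW@0: {C} ∩ {C} = {C} (intersection, +0)
VWZ@0: {C} ∪ {T} = {C,T} (union, +1)
AUVWZ@0: {A,T} ∩ {C,T} = {T} (intersection, +0)
AU@1: {A} ∪ {T} = {A,T} (union, +1)
VW@1: {G} ∪ {A} = {A,G} (union, +1)
VWZ@1: {A,G} ∪ {C} = {A,C,G} (union, +1)
AUVWZ@1: {A,T} ∩ {A,C,G} = {A} (intersection, +0)
AU@2: {G} ∩ {G} = {G} (intersection, +0)
VW@2: {G} ∪ {A} = {A,G} (union, +1)
VWZ@2: {A,G} ∪ {C} = {A,C,G} (union, +1)
AUVWZ@2: {G} ∩ {A,C,G} = {G} (intersection, +0)
per-site changes: [2, 3, 2]; total = 7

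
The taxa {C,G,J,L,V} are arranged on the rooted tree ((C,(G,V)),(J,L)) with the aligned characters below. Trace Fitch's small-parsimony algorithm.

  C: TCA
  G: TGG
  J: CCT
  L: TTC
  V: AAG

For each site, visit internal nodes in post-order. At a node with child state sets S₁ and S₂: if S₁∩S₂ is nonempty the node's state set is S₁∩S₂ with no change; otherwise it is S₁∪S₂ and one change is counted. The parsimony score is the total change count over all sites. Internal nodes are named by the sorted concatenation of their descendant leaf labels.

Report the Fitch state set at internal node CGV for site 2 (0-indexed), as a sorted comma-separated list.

A,G

[col 0] GV: children G:{T}, V:{A} ∪→ {A,T}; cost 1
[col 0] CGV: children C:{T}, GV:{A,T} ∩→ {T}; cost 0
[col 0] JL: children J:{C}, L:{T} ∪→ {C,T}; cost 1
[col 0] CGJLV: children CGV:{T}, JL:{C,T} ∩→ {T}; cost 0
[col 1] GV: children G:{G}, V:{A} ∪→ {A,G}; cost 1
[col 1] CGV: children C:{C}, GV:{A,G} ∪→ {A,C,G}; cost 1
[col 1] JL: children J:{C}, L:{T} ∪→ {C,T}; cost 1
[col 1] CGJLV: children CGV:{A,C,G}, JL:{C,T} ∩→ {C}; cost 0
[col 2] GV: children G:{G}, V:{G} ∩→ {G}; cost 0
[col 2] CGV: children C:{A}, GV:{G} ∪→ {A,G}; cost 1
[col 2] JL: children J:{T}, L:{C} ∪→ {C,T}; cost 1
[col 2] CGJLV: children CGV:{A,G}, JL:{C,T} ∪→ {A,C,G,T}; cost 1
per-site changes: [2, 3, 3]; total = 8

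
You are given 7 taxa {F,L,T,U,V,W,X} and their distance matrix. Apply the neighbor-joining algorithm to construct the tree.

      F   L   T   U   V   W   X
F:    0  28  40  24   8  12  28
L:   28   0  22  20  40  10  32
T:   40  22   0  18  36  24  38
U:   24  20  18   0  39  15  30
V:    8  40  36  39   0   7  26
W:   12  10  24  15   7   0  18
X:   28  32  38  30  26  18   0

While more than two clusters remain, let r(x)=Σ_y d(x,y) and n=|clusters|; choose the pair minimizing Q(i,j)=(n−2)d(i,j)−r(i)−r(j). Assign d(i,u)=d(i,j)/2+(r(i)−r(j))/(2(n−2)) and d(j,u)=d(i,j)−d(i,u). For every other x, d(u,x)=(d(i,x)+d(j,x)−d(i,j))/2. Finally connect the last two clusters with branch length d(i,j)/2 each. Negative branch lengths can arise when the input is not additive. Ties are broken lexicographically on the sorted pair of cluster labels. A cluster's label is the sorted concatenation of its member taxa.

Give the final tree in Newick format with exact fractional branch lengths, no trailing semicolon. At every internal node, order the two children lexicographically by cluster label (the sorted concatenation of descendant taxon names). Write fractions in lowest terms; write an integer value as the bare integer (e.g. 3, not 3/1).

step 1: merge (F,V) at d=8, Q=-256; branch lengths F→12/5, V→28/5; new cluster FV
  updated: d(FV,L)=30, d(FV,T)=34, d(FV,U)=55/2, d(FV,W)=11/2, d(FV,X)=23
step 2: merge (T,U) at d=18, Q=-349/2; branch lengths T→195/16, U→93/16; new cluster TU
  updated: d(FV,TU)=87/4, d(L,TU)=12, d(TU,W)=21/2, d(TU,X)=25
step 3: merge (L,TU) at d=12, Q=-469/4; branch lengths L→203/24, TU→85/24; new cluster LTU
  updated: d(FV,LTU)=159/8, d(LTU,W)=17/4, d(LTU,X)=45/2
step 4: merge (FV,X) at d=23, Q=-527/8; branch lengths FV→247/32, X→489/32; new cluster FVX
  updated: d(FVX,LTU)=155/16, d(FVX,W)=1/4
step 5: merge (FVX,LTU) at d=155/16, Q=-227/16; branch lengths FVX→91/32, LTU→219/32; new cluster FLTUVX
  updated: d(FLTUVX,W)=-83/32
step 6: merge (FLTUVX,W) at d=-83/32; branch lengths FLTUVX→-83/64, W→-83/64; new cluster FLTUVWX
final tree: ((((F:12/5,V:28/5):247/32,X:489/32):91/32,(L:203/24,(T:195/16,U:93/16):85/24):219/32):-83/64,W:-83/64)
total length: 2179/32

((((F:12/5,V:28/5):247/32,X:489/32):91/32,(L:203/24,(T:195/16,U:93/16):85/24):219/32):-83/64,W:-83/64)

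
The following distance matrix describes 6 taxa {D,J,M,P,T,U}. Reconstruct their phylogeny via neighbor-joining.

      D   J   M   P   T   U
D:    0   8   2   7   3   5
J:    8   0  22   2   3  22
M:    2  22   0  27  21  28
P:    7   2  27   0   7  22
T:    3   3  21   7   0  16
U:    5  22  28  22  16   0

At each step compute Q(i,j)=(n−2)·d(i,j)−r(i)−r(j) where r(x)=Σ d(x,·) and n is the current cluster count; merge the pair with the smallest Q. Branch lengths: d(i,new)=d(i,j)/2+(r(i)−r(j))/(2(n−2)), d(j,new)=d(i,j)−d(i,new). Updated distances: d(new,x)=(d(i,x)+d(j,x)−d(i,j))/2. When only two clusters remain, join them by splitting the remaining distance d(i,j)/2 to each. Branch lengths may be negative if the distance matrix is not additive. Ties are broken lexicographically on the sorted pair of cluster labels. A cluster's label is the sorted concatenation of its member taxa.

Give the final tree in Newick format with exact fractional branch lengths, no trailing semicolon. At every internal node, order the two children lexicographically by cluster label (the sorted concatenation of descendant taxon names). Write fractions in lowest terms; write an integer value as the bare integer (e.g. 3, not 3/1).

iteration 1: select D,M (d=2, Q=-117); attach at lengths (-67/8, 83/8); label the merged cluster DM
  updated: d(DM,J)=14, d(DM,P)=16, d(DM,T)=11, d(DM,U)=31/2
iteration 2: select DM,U (d=31/2, Q=-171/2); attach at lengths (55/12, 131/12); label the merged cluster DMU
  updated: d(DMU,J)=41/4, d(DMU,P)=45/4, d(DMU,T)=23/4
iteration 3: select DMU,T (d=23/4, Q=-63/2); attach at lengths (23/4, 0); label the merged cluster DMTU
  updated: d(DMTU,J)=15/4, d(DMTU,P)=25/4
iteration 4: select DMTU,J (d=15/4, Q=-12); attach at lengths (4, -1/4); label the merged cluster DJMTU
  updated: d(DJMTU,P)=9/4
iteration 5: select DJMTU,P (d=9/4); attach at lengths (9/8, 9/8); label the merged cluster DJMPTU
final tree: (((((D:-67/8,M:83/8):55/12,U:131/12):23/4,T:0):4,J:-1/4):9/8,P:9/8)
total length: 117/4

(((((D:-67/8,M:83/8):55/12,U:131/12):23/4,T:0):4,J:-1/4):9/8,P:9/8)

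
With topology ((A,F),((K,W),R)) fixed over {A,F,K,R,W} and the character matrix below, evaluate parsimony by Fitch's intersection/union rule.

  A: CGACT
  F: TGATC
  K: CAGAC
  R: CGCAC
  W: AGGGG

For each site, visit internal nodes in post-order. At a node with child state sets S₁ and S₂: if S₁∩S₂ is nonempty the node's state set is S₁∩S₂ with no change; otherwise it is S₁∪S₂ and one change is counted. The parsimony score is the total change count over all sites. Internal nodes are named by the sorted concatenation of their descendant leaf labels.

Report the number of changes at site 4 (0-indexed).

site 0, node AF: A={C} ∪ F={T} → {C,T} (+1)
site 0, node KW: K={C} ∪ W={A} → {A,C} (+1)
site 0, node KRW: KW={A,C} ∩ R={C} → {C} (+0)
site 0, node AFKRW: AF={C,T} ∩ KRW={C} → {C} (+0)
site 1, node AF: A={G} ∩ F={G} → {G} (+0)
site 1, node KW: K={A} ∪ W={G} → {A,G} (+1)
site 1, node KRW: KW={A,G} ∩ R={G} → {G} (+0)
site 1, node AFKRW: AF={G} ∩ KRW={G} → {G} (+0)
site 2, node AF: A={A} ∩ F={A} → {A} (+0)
site 2, node KW: K={G} ∩ W={G} → {G} (+0)
site 2, node KRW: KW={G} ∪ R={C} → {C,G} (+1)
site 2, node AFKRW: AF={A} ∪ KRW={C,G} → {A,C,G} (+1)
site 3, node AF: A={C} ∪ F={T} → {C,T} (+1)
site 3, node KW: K={A} ∪ W={G} → {A,G} (+1)
site 3, node KRW: KW={A,G} ∩ R={A} → {A} (+0)
site 3, node AFKRW: AF={C,T} ∪ KRW={A} → {A,C,T} (+1)
site 4, node AF: A={T} ∪ F={C} → {C,T} (+1)
site 4, node KW: K={C} ∪ W={G} → {C,G} (+1)
site 4, node KRW: KW={C,G} ∩ R={C} → {C} (+0)
site 4, node AFKRW: AF={C,T} ∩ KRW={C} → {C} (+0)
per-site changes: [2, 1, 2, 3, 2]; total = 10

2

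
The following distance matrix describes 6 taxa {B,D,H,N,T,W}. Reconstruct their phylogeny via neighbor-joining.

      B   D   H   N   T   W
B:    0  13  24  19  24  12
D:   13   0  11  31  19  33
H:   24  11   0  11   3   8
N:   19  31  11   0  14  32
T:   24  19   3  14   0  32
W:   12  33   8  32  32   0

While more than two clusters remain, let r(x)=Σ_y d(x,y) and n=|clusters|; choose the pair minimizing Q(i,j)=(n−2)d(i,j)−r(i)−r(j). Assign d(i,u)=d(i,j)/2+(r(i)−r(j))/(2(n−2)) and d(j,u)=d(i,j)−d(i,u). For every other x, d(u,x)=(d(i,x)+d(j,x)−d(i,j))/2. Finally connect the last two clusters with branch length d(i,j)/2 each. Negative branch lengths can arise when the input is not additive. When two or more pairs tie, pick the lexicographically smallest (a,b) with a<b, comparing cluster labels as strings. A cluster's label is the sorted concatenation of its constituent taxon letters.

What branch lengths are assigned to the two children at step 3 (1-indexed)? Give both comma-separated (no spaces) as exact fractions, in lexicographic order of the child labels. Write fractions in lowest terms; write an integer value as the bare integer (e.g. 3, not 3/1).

75/16,-43/16

step 1: merge (B,W) at d=12, Q=-161; branch lengths B→23/8, W→73/8; new cluster BW
  updated: d(BW,D)=17, d(BW,H)=10, d(BW,N)=39/2, d(BW,T)=22
step 2: merge (BW,D) at d=17, Q=-191/2; branch lengths BW→83/12, D→121/12; new cluster BDW
  updated: d(BDW,H)=2, d(BDW,N)=67/4, d(BDW,T)=12
step 3: merge (BDW,H) at d=2, Q=-171/4; branch lengths BDW→75/16, H→-43/16; new cluster BDHW
  updated: d(BDHW,N)=103/8, d(BDHW,T)=13/2
step 4: merge (BDHW,N) at d=103/8, Q=-267/8; branch lengths BDHW→43/16, N→163/16; new cluster BDHNW
  updated: d(BDHNW,T)=61/16
step 5: merge (BDHNW,T) at d=61/16; branch lengths BDHNW→61/32, T→61/32; new cluster BDHNTW
final tree: (((((B:23/8,W:73/8):83/12,D:121/12):75/16,H:-43/16):43/16,N:163/16):61/32,T:61/32)
total length: 763/16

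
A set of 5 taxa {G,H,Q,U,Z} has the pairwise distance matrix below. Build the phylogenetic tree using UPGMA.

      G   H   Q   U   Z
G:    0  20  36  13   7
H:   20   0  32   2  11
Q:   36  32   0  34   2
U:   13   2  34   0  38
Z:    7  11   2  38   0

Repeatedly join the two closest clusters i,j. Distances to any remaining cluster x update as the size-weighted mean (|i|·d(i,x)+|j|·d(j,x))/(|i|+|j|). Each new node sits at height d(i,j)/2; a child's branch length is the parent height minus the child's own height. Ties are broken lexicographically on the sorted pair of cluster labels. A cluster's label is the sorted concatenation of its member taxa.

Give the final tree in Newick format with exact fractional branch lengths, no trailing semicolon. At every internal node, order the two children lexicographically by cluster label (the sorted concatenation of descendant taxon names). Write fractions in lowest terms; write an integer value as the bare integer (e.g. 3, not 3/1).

((G:33/4,(H:1,U:1):29/4):59/12,(Q:1,Z:1):73/6)

step 1: merge (H,U) at d=2; branch lengths H→1, U→1; new cluster HU
  updated: d(G,HU)=33/2, d(HU,Q)=33, d(HU,Z)=49/2
step 2: merge (Q,Z) at d=2; branch lengths Q→1, Z→1; new cluster QZ
  updated: d(G,QZ)=43/2, d(HU,QZ)=115/4
step 3: merge (G,HU) at d=33/2; branch lengths G→33/4, HU→29/4; new cluster GHU
  updated: d(GHU,QZ)=79/3
step 4: merge (GHU,QZ) at d=79/3; branch lengths GHU→59/12, QZ→73/6; new cluster GHQUZ
final tree: ((G:33/4,(H:1,U:1):29/4):59/12,(Q:1,Z:1):73/6)
total length: 439/12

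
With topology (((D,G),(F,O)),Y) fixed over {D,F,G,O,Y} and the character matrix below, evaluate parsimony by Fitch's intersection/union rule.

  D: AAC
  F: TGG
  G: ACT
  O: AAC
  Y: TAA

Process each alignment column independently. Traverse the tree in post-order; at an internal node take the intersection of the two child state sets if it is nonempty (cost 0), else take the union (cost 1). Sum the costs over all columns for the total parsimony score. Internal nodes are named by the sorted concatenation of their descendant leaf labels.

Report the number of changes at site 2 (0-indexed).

3

[col 0] DG: children D:{A}, G:{A} ∩→ {A}; cost 0
[col 0] FO: children F:{T}, O:{A} ∪→ {A,T}; cost 1
[col 0] DFGO: children DG:{A}, FO:{A,T} ∩→ {A}; cost 0
[col 0] DFGOY: children DFGO:{A}, Y:{T} ∪→ {A,T}; cost 1
[col 1] DG: children D:{A}, G:{C} ∪→ {A,C}; cost 1
[col 1] FO: children F:{G}, O:{A} ∪→ {A,G}; cost 1
[col 1] DFGO: children DG:{A,C}, FO:{A,G} ∩→ {A}; cost 0
[col 1] DFGOY: children DFGO:{A}, Y:{A} ∩→ {A}; cost 0
[col 2] DG: children D:{C}, G:{T} ∪→ {C,T}; cost 1
[col 2] FO: children F:{G}, O:{C} ∪→ {C,G}; cost 1
[col 2] DFGO: children DG:{C,T}, FO:{C,G} ∩→ {C}; cost 0
[col 2] DFGOY: children DFGO:{C}, Y:{A} ∪→ {A,C}; cost 1
per-site changes: [2, 2, 3]; total = 7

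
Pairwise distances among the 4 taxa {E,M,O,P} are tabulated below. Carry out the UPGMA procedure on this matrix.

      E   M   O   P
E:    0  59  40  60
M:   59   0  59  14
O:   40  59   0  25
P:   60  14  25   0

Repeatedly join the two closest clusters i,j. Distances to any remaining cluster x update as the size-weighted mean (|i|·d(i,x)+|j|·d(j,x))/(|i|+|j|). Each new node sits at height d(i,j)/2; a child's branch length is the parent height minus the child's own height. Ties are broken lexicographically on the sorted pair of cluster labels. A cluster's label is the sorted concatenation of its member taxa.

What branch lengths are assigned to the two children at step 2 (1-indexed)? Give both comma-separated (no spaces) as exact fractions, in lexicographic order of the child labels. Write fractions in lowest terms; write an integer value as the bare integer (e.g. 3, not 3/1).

20,20

1. join M+P (d=14) ⇒ MP; edges |M|=7, |P|=7
  updated: d(E,MP)=119/2, d(MP,O)=42
2. join E+O (d=40) ⇒ EO; edges |E|=20, |O|=20
  updated: d(EO,MP)=203/4
3. join EO+MP (d=203/4) ⇒ EMOP; edges |EO|=43/8, |MP|=147/8
final tree: ((E:20,O:20):43/8,(M:7,P:7):147/8)
total length: 311/4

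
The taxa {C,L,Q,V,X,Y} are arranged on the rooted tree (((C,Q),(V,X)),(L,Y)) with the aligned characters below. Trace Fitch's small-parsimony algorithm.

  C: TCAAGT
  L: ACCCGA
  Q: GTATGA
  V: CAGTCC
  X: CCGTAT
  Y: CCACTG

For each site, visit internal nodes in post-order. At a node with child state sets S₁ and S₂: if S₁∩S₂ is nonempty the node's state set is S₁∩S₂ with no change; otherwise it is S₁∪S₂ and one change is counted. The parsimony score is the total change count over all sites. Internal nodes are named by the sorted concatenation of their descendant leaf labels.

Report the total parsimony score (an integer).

16

site 0, node CQ: C={T} ∪ Q={G} → {G,T} (+1)
site 0, node VX: V={C} ∩ X={C} → {C} (+0)
site 0, node CQVX: CQ={G,T} ∪ VX={C} → {C,G,T} (+1)
site 0, node LY: L={A} ∪ Y={C} → {A,C} (+1)
site 0, node CLQVXY: CQVX={C,G,T} ∩ LY={A,C} → {C} (+0)
site 1, node CQ: C={C} ∪ Q={T} → {C,T} (+1)
site 1, node VX: V={A} ∪ X={C} → {A,C} (+1)
site 1, node CQVX: CQ={C,T} ∩ VX={A,C} → {C} (+0)
site 1, node LY: L={C} ∩ Y={C} → {C} (+0)
site 1, node CLQVXY: CQVX={C} ∩ LY={C} → {C} (+0)
site 2, node CQ: C={A} ∩ Q={A} → {A} (+0)
site 2, node VX: V={G} ∩ X={G} → {G} (+0)
site 2, node CQVX: CQ={A} ∪ VX={G} → {A,G} (+1)
site 2, node LY: L={C} ∪ Y={A} → {A,C} (+1)
site 2, node CLQVXY: CQVX={A,G} ∩ LY={A,C} → {A} (+0)
site 3, node CQ: C={A} ∪ Q={T} → {A,T} (+1)
site 3, node VX: V={T} ∩ X={T} → {T} (+0)
site 3, node CQVX: CQ={A,T} ∩ VX={T} → {T} (+0)
site 3, node LY: L={C} ∩ Y={C} → {C} (+0)
site 3, node CLQVXY: CQVX={T} ∪ LY={C} → {C,T} (+1)
site 4, node CQ: C={G} ∩ Q={G} → {G} (+0)
site 4, node VX: V={C} ∪ X={A} → {A,C} (+1)
site 4, node CQVX: CQ={G} ∪ VX={A,C} → {A,C,G} (+1)
site 4, node LY: L={G} ∪ Y={T} → {G,T} (+1)
site 4, node CLQVXY: CQVX={A,C,G} ∩ LY={G,T} → {G} (+0)
site 5, node CQ: C={T} ∪ Q={A} → {A,T} (+1)
site 5, node VX: V={C} ∪ X={T} → {C,T} (+1)
site 5, node CQVX: CQ={A,T} ∩ VX={C,T} → {T} (+0)
site 5, node LY: L={A} ∪ Y={G} → {A,G} (+1)
site 5, node CLQVXY: CQVX={T} ∪ LY={A,G} → {A,G,T} (+1)
per-site changes: [3, 2, 2, 2, 3, 4]; total = 16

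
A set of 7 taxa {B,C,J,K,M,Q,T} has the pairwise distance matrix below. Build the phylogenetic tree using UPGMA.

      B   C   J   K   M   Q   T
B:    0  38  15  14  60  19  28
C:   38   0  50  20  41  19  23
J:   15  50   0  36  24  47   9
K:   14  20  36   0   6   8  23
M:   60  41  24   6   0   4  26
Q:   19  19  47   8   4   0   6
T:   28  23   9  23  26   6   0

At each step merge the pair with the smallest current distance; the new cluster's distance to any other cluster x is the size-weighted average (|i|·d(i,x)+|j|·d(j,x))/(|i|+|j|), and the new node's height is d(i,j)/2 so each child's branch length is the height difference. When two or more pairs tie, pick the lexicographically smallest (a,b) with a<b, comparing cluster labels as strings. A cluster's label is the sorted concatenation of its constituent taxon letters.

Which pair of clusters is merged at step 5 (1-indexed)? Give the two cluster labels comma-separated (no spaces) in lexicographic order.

iteration 1: select M,Q (d=4); attach at lengths (2, 2); label the merged cluster MQ
  updated: d(B,MQ)=79/2, d(C,MQ)=30, d(J,MQ)=71/2, d(K,MQ)=7, d(MQ,T)=16
iteration 2: select K,MQ (d=7); attach at lengths (7/2, 3/2); label the merged cluster KMQ
  updated: d(B,KMQ)=31, d(C,KMQ)=80/3, d(J,KMQ)=107/3, d(KMQ,T)=55/3
iteration 3: select J,T (d=9); attach at lengths (9/2, 9/2); label the merged cluster JT
  updated: d(B,JT)=43/2, d(C,JT)=73/2, d(JT,KMQ)=27
iteration 4: select B,JT (d=43/2); attach at lengths (43/4, 25/4); label the merged cluster BJT
  updated: d(BJT,C)=37, d(BJT,KMQ)=85/3
iteration 5: select C,KMQ (d=80/3); attach at lengths (40/3, 59/6); label the merged cluster CKMQ
  updated: d(BJT,CKMQ)=61/2
iteration 6: select BJT,CKMQ (d=61/2); attach at lengths (9/2, 23/12); label the merged cluster BCJKMQT
final tree: ((B:43/4,(J:9/2,T:9/2):25/4):9/2,(C:40/3,(K:7/2,(M:2,Q:2):3/2):59/6):23/12)
total length: 775/12

C,KMQ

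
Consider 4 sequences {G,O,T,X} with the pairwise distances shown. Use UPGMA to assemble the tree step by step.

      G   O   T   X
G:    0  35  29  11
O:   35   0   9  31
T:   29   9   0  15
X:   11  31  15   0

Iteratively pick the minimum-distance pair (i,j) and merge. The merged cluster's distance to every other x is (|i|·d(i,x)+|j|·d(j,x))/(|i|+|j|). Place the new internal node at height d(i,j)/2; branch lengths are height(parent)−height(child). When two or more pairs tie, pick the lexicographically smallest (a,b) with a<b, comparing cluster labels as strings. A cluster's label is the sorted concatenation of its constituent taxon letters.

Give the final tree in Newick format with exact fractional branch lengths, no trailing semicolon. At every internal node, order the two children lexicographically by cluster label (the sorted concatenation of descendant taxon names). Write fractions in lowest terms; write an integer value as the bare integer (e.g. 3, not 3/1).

iteration 1: select O,T (d=9); attach at lengths (9/2, 9/2); label the merged cluster OT
  updated: d(G,OT)=32, d(OT,X)=23
iteration 2: select G,X (d=11); attach at lengths (11/2, 11/2); label the merged cluster GX
  updated: d(GX,OT)=55/2
iteration 3: select GX,OT (d=55/2); attach at lengths (33/4, 37/4); label the merged cluster GOTX
final tree: ((G:11/2,X:11/2):33/4,(O:9/2,T:9/2):37/4)
total length: 75/2

((G:11/2,X:11/2):33/4,(O:9/2,T:9/2):37/4)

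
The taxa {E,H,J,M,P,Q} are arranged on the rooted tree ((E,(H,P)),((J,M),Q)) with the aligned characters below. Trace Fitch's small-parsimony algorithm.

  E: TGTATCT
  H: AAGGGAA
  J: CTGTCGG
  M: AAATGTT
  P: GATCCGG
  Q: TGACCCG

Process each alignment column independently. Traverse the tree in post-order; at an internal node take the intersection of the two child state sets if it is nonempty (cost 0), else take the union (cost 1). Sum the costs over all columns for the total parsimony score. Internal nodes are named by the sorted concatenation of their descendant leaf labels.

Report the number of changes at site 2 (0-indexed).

3

[col 0] HP: children H:{A}, P:{G} ∪→ {A,G}; cost 1
[col 0] EHP: children E:{T}, HP:{A,G} ∪→ {A,G,T}; cost 1
[col 0] JM: children J:{C}, M:{A} ∪→ {A,C}; cost 1
[col 0] JMQ: children JM:{A,C}, Q:{T} ∪→ {A,C,T}; cost 1
[col 0] EHJMPQ: children EHP:{A,G,T}, JMQ:{A,C,T} ∩→ {A,T}; cost 0
[col 1] HP: children H:{A}, P:{A} ∩→ {A}; cost 0
[col 1] EHP: children E:{G}, HP:{A} ∪→ {A,G}; cost 1
[col 1] JM: children J:{T}, M:{A} ∪→ {A,T}; cost 1
[col 1] JMQ: children JM:{A,T}, Q:{G} ∪→ {A,G,T}; cost 1
[col 1] EHJMPQ: children EHP:{A,G}, JMQ:{A,G,T} ∩→ {A,G}; cost 0
[col 2] HP: children H:{G}, P:{T} ∪→ {G,T}; cost 1
[col 2] EHP: children E:{T}, HP:{G,T} ∩→ {T}; cost 0
[col 2] JM: children J:{G}, M:{A} ∪→ {A,G}; cost 1
[col 2] JMQ: children JM:{A,G}, Q:{A} ∩→ {A}; cost 0
[col 2] EHJMPQ: children EHP:{T}, JMQ:{A} ∪→ {A,T}; cost 1
[col 3] HP: children H:{G}, P:{C} ∪→ {C,G}; cost 1
[col 3] EHP: children E:{A}, HP:{C,G} ∪→ {A,C,G}; cost 1
[col 3] JM: children J:{T}, M:{T} ∩→ {T}; cost 0
[col 3] JMQ: children JM:{T}, Q:{C} ∪→ {C,T}; cost 1
[col 3] EHJMPQ: children EHP:{A,C,G}, JMQ:{C,T} ∩→ {C}; cost 0
[col 4] HP: children H:{G}, P:{C} ∪→ {C,G}; cost 1
[col 4] EHP: children E:{T}, HP:{C,G} ∪→ {C,G,T}; cost 1
[col 4] JM: children J:{C}, M:{G} ∪→ {C,G}; cost 1
[col 4] JMQ: children JM:{C,G}, Q:{C} ∩→ {C}; cost 0
[col 4] EHJMPQ: children EHP:{C,G,T}, JMQ:{C} ∩→ {C}; cost 0
[col 5] HP: children H:{A}, P:{G} ∪→ {A,G}; cost 1
[col 5] EHP: children E:{C}, HP:{A,G} ∪→ {A,C,G}; cost 1
[col 5] JM: children J:{G}, M:{T} ∪→ {G,T}; cost 1
[col 5] JMQ: children JM:{G,T}, Q:{C} ∪→ {C,G,T}; cost 1
[col 5] EHJMPQ: children EHP:{A,C,G}, JMQ:{C,G,T} ∩→ {C,G}; cost 0
[col 6] HP: children H:{A}, P:{G} ∪→ {A,G}; cost 1
[col 6] EHP: children E:{T}, HP:{A,G} ∪→ {A,G,T}; cost 1
[col 6] JM: children J:{G}, M:{T} ∪→ {G,T}; cost 1
[col 6] JMQ: children JM:{G,T}, Q:{G} ∩→ {G}; cost 0
[col 6] EHJMPQ: children EHP:{A,G,T}, JMQ:{G} ∩→ {G}; cost 0
per-site changes: [4, 3, 3, 3, 3, 4, 3]; total = 23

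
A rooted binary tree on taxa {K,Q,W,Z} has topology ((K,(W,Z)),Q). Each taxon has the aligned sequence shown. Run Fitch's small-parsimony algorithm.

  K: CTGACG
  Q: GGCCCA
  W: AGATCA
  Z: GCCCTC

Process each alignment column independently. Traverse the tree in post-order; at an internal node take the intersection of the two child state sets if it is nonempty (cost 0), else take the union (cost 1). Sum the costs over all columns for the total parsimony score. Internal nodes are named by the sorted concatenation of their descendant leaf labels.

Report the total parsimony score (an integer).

WZ@0: {A} ∪ {G} = {A,G} (union, +1)
KWZ@0: {C} ∪ {A,G} = {A,C,G} (union, +1)
KQWZ@0: {A,C,G} ∩ {G} = {G} (intersection, +0)
WZ@1: {G} ∪ {C} = {C,G} (union, +1)
KWZ@1: {T} ∪ {C,G} = {C,G,T} (union, +1)
KQWZ@1: {C,G,T} ∩ {G} = {G} (intersection, +0)
WZ@2: {A} ∪ {C} = {A,C} (union, +1)
KWZ@2: {G} ∪ {A,C} = {A,C,G} (union, +1)
KQWZ@2: {A,C,G} ∩ {C} = {C} (intersection, +0)
WZ@3: {T} ∪ {C} = {C,T} (union, +1)
KWZ@3: {A} ∪ {C,T} = {A,C,T} (union, +1)
KQWZ@3: {A,C,T} ∩ {C} = {C} (intersection, +0)
WZ@4: {C} ∪ {T} = {C,T} (union, +1)
KWZ@4: {C} ∩ {C,T} = {C} (intersection, +0)
KQWZ@4: {C} ∩ {C} = {C} (intersection, +0)
WZ@5: {A} ∪ {C} = {A,C} (union, +1)
KWZ@5: {G} ∪ {A,C} = {A,C,G} (union, +1)
KQWZ@5: {A,C,G} ∩ {A} = {A} (intersection, +0)
per-site changes: [2, 2, 2, 2, 1, 2]; total = 11

11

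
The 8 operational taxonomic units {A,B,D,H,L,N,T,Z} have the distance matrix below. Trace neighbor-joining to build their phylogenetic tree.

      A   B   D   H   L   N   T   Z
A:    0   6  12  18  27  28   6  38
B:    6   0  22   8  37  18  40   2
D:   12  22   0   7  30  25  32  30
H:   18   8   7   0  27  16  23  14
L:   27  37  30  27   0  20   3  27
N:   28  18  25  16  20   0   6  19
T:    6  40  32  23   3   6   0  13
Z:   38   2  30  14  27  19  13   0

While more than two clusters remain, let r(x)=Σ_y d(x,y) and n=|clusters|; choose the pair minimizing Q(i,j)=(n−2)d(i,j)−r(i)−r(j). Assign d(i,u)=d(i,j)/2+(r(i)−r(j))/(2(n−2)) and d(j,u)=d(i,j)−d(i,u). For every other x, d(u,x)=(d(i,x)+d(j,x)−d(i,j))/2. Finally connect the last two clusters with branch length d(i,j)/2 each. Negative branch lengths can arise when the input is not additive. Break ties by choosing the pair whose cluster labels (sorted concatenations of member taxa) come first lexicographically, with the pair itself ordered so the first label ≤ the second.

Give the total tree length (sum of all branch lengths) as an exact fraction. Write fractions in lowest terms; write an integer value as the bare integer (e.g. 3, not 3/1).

1705/32

step 1: merge (L,T) at d=3, Q=-276; branch lengths L→11/2, T→-5/2; new cluster LT
  updated: d(A,LT)=15, d(B,LT)=37, d(D,LT)=59/2, d(H,LT)=47/2, d(LT,N)=23/2, d(LT,Z)=37/2
step 2: merge (B,Z) at d=2, Q=-409/2; branch lengths B→-37/20, Z→77/20; new cluster BZ
  updated: d(A,BZ)=21, d(BZ,D)=25, d(BZ,H)=10, d(BZ,LT)=107/4, d(BZ,N)=35/2
step 3: merge (LT,N) at d=23/2, Q=-633/4; branch lengths LT→217/32, N→151/32; new cluster LNT
  updated: d(A,LNT)=63/4, d(BZ,LNT)=131/8, d(D,LNT)=43/2, d(H,LNT)=14
step 4: merge (A,D) at d=12, Q=-385/4; branch lengths A→149/24, D→139/24; new cluster AD
  updated: d(AD,BZ)=17, d(AD,H)=13/2, d(AD,LNT)=101/8
step 5: merge (AD,LNT) at d=101/8, Q=-431/8; branch lengths AD→147/32, LNT→257/32; new cluster ADLNT
  updated: d(ADLNT,BZ)=83/8, d(ADLNT,H)=63/16
step 6: merge (ADLNT,BZ) at d=83/8, Q=-389/16; branch lengths ADLNT→69/32, BZ→263/32; new cluster ABDLNTZ
  updated: d(ABDLNTZ,H)=57/32
step 7: merge (ABDLNTZ,H) at d=57/32; branch lengths ABDLNTZ→57/64, H→57/64; new cluster ABDHLNTZ
final tree: ((((A:149/24,D:139/24):147/32,((L:11/2,T:-5/2):217/32,N:151/32):257/32):69/32,(B:-37/20,Z:77/20):263/32):57/64,H:57/64)
total length: 1705/32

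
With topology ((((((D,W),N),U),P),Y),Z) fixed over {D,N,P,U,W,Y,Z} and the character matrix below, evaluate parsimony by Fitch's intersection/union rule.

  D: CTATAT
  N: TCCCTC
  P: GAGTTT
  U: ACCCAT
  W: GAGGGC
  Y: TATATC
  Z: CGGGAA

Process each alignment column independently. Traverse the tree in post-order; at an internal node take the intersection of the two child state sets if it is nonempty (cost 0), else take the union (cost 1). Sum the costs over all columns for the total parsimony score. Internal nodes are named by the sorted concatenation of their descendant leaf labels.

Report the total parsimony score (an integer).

26

site 0, node DW: D={C} ∪ W={G} → {C,G} (+1)
site 0, node DNW: DW={C,G} ∪ N={T} → {C,G,T} (+1)
site 0, node DNUW: DNW={C,G,T} ∪ U={A} → {A,C,G,T} (+1)
site 0, node DNPUW: DNUW={A,C,G,T} ∩ P={G} → {G} (+0)
site 0, node DNPUWY: DNPUW={G} ∪ Y={T} → {G,T} (+1)
site 0, node DNPUWYZ: DNPUWY={G,T} ∪ Z={C} → {C,G,T} (+1)
site 1, node DW: D={T} ∪ W={A} → {A,T} (+1)
site 1, node DNW: DW={A,T} ∪ N={C} → {A,C,T} (+1)
site 1, node DNUW: DNW={A,C,T} ∩ U={C} → {C} (+0)
site 1, node DNPUW: DNUW={C} ∪ P={A} → {A,C} (+1)
site 1, node DNPUWY: DNPUW={A,C} ∩ Y={A} → {A} (+0)
site 1, node DNPUWYZ: DNPUWY={A} ∪ Z={G} → {A,G} (+1)
site 2, node DW: D={A} ∪ W={G} → {A,G} (+1)
site 2, node DNW: DW={A,G} ∪ N={C} → {A,C,G} (+1)
site 2, node DNUW: DNW={A,C,G} ∩ U={C} → {C} (+0)
site 2, node DNPUW: DNUW={C} ∪ P={G} → {C,G} (+1)
site 2, node DNPUWY: DNPUW={C,G} ∪ Y={T} → {C,G,T} (+1)
site 2, node DNPUWYZ: DNPUWY={C,G,T} ∩ Z={G} → {G} (+0)
site 3, node DW: D={T} ∪ W={G} → {G,T} (+1)
site 3, node DNW: DW={G,T} ∪ N={C} → {C,G,T} (+1)
site 3, node DNUW: DNW={C,G,T} ∩ U={C} → {C} (+0)
site 3, node DNPUW: DNUW={C} ∪ P={T} → {C,T} (+1)
site 3, node DNPUWY: DNPUW={C,T} ∪ Y={A} → {A,C,T} (+1)
site 3, node DNPUWYZ: DNPUWY={A,C,T} ∪ Z={G} → {A,C,G,T} (+1)
site 4, node DW: D={A} ∪ W={G} → {A,G} (+1)
site 4, node DNW: DW={A,G} ∪ N={T} → {A,G,T} (+1)
site 4, node DNUW: DNW={A,G,T} ∩ U={A} → {A} (+0)
site 4, node DNPUW: DNUW={A} ∪ P={T} → {A,T} (+1)
site 4, node DNPUWY: DNPUW={A,T} ∩ Y={T} → {T} (+0)
site 4, node DNPUWYZ: DNPUWY={T} ∪ Z={A} → {A,T} (+1)
site 5, node DW: D={T} ∪ W={C} → {C,T} (+1)
site 5, node DNW: DW={C,T} ∩ N={C} → {C} (+0)
site 5, node DNUW: DNW={C} ∪ U={T} → {C,T} (+1)
site 5, node DNPUW: DNUW={C,T} ∩ P={T} → {T} (+0)
site 5, node DNPUWY: DNPUW={T} ∪ Y={C} → {C,T} (+1)
site 5, node DNPUWYZ: DNPUWY={C,T} ∪ Z={A} → {A,C,T} (+1)
per-site changes: [5, 4, 4, 5, 4, 4]; total = 26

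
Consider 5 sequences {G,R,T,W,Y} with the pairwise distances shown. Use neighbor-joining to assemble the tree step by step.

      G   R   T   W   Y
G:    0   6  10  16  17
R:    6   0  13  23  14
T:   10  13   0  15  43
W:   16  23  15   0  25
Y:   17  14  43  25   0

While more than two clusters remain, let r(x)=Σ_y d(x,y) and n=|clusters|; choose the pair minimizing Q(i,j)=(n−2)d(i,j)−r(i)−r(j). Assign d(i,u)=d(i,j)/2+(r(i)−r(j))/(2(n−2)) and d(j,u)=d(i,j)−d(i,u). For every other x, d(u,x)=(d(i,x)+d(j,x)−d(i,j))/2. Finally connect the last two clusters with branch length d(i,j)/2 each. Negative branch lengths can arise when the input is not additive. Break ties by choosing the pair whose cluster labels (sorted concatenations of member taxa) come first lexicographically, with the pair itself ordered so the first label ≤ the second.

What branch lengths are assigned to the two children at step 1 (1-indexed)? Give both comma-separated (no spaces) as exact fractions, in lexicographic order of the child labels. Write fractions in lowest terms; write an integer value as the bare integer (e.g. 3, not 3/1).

47/6,43/6

step 1: merge (T,W) at d=15, Q=-115; branch lengths T→47/6, W→43/6; new cluster TW
  updated: d(G,TW)=11/2, d(R,TW)=21/2, d(TW,Y)=53/2
step 2: merge (G,TW) at d=11/2, Q=-60; branch lengths G→-3/4, TW→25/4; new cluster GTW
  updated: d(GTW,R)=11/2, d(GTW,Y)=19
step 3: merge (GTW,R) at d=11/2, Q=-77/2; branch lengths GTW→21/4, R→1/4; new cluster GRTW
  updated: d(GRTW,Y)=55/4
step 4: merge (GRTW,Y) at d=55/4; branch lengths GRTW→55/8, Y→55/8; new cluster GRTWY
final tree: (((G:-3/4,(T:47/6,W:43/6):25/4):21/4,R:1/4):55/8,Y:55/8)
total length: 159/4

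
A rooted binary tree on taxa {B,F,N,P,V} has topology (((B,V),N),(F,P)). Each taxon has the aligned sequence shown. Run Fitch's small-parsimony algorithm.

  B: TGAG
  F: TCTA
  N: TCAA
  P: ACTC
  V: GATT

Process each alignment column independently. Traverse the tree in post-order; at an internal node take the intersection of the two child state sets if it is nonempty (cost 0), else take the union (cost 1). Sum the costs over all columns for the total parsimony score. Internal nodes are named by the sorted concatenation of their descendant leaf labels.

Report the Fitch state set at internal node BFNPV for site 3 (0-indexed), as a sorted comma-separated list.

A

[col 0] BV: children B:{T}, V:{G} ∪→ {G,T}; cost 1
[col 0] BNV: children BV:{G,T}, N:{T} ∩→ {T}; cost 0
[col 0] FP: children F:{T}, P:{A} ∪→ {A,T}; cost 1
[col 0] BFNPV: children BNV:{T}, FP:{A,T} ∩→ {T}; cost 0
[col 1] BV: children B:{G}, V:{A} ∪→ {A,G}; cost 1
[col 1] BNV: children BV:{A,G}, N:{C} ∪→ {A,C,G}; cost 1
[col 1] FP: children F:{C}, P:{C} ∩→ {C}; cost 0
[col 1] BFNPV: children BNV:{A,C,G}, FP:{C} ∩→ {C}; cost 0
[col 2] BV: children B:{A}, V:{T} ∪→ {A,T}; cost 1
[col 2] BNV: children BV:{A,T}, N:{A} ∩→ {A}; cost 0
[col 2] FP: children F:{T}, P:{T} ∩→ {T}; cost 0
[col 2] BFNPV: children BNV:{A}, FP:{T} ∪→ {A,T}; cost 1
[col 3] BV: children B:{G}, V:{T} ∪→ {G,T}; cost 1
[col 3] BNV: children BV:{G,T}, N:{A} ∪→ {A,G,T}; cost 1
[col 3] FP: children F:{A}, P:{C} ∪→ {A,C}; cost 1
[col 3] BFNPV: children BNV:{A,G,T}, FP:{A,C} ∩→ {A}; cost 0
per-site changes: [2, 2, 2, 3]; total = 9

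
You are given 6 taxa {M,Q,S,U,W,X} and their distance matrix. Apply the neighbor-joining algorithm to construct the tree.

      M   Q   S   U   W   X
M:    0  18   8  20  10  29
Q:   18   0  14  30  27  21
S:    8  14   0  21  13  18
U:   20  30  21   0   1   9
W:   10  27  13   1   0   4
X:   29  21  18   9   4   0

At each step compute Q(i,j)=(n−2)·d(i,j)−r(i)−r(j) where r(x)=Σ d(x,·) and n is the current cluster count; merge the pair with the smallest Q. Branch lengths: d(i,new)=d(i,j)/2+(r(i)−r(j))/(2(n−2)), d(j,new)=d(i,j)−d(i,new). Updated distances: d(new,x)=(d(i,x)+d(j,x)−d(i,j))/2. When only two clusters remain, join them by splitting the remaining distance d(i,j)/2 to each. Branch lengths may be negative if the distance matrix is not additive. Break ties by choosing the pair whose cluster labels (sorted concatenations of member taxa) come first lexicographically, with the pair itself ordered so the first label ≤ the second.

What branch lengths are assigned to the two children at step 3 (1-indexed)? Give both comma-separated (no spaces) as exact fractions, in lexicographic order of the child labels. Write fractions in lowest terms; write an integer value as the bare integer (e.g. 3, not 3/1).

49/8,15/8

iteration 1: select U,W (d=1, Q=-132); attach at lengths (15/4, -11/4); label the merged cluster UW
  updated: d(M,UW)=29/2, d(Q,UW)=28, d(S,UW)=33/2, d(UW,X)=6
iteration 2: select UW,X (d=6, Q=-121); attach at lengths (3/2, 9/2); label the merged cluster UWX
  updated: d(M,UWX)=75/4, d(Q,UWX)=43/2, d(S,UWX)=57/4
iteration 3: select M,S (d=8, Q=-65); attach at lengths (49/8, 15/8); label the merged cluster MS
  updated: d(MS,Q)=12, d(MS,UWX)=25/2
iteration 4: select MS,Q (d=12, Q=-46); attach at lengths (3/2, 21/2); label the merged cluster MQS
  updated: d(MQS,UWX)=11
iteration 5: select MQS,UWX (d=11); attach at lengths (11/2, 11/2); label the merged cluster MQSUWX
final tree: (((M:49/8,S:15/8):3/2,Q:21/2):11/2,((U:15/4,W:-11/4):3/2,X:9/2):11/2)
total length: 38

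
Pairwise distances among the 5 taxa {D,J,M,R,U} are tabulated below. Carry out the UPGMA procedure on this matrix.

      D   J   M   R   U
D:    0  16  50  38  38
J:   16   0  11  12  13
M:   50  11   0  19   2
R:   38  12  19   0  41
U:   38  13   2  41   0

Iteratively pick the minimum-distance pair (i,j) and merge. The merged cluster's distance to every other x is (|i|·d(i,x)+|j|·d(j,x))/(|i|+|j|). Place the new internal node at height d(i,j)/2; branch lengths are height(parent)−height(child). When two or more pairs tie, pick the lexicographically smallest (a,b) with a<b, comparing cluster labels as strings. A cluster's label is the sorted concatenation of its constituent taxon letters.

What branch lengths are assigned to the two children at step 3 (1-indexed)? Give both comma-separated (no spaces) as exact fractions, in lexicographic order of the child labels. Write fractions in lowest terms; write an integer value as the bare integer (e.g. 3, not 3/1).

1. join M+U (d=2) ⇒ MU; edges |M|=1, |U|=1
  updated: d(D,MU)=44, d(J,MU)=12, d(MU,R)=30
2. join J+MU (d=12) ⇒ JMU; edges |J|=6, |MU|=5
  updated: d(D,JMU)=104/3, d(JMU,R)=24
3. join JMU+R (d=24) ⇒ JMRU; edges |JMU|=6, |R|=12
  updated: d(D,JMRU)=71/2
4. join D+JMRU (d=71/2) ⇒ DJMRU; edges |D|=71/4, |JMRU|=23/4
final tree: (D:71/4,((J:6,(M:1,U:1):5):6,R:12):23/4)
total length: 109/2

6,12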